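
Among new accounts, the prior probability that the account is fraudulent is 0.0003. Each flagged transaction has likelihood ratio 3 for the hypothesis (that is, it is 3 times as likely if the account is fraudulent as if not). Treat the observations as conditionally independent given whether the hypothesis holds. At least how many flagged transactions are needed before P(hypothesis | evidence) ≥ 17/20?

9

Prior odds = 0.0003/0.9997 = 3/9997.
Likelihood ratio per flagged transaction = 3.
Target odds: 0.85 ÷ 0.15 = 17/3.
Need (3/9997) × 3ⁿ ≥ 17/3, i.e. 3ⁿ ≥ 169949/9.
3⁸ = 6561 falls short of 169949/9 but 3⁹ = 19683 reaches it, so n = 9.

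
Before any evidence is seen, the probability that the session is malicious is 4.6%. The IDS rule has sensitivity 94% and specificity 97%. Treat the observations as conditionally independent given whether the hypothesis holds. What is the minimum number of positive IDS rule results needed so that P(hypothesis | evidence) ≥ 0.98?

Prior odds: 0.046 ÷ 0.954 = 23/477.
False-positive rate = 1 − 0.97 = 0.03; likelihood ratio of a positive = 0.94/0.03 = 94/3.
Target odds: 0.98 ÷ 0.02 = 49.
Require (94/3)ⁿ ≥ 49 ÷ (23/477) = 23373/23.
(94/3)² = 8836/9 falls short of 23373/23 but (94/3)³ = 830584/27 reaches it, so n = 3.

3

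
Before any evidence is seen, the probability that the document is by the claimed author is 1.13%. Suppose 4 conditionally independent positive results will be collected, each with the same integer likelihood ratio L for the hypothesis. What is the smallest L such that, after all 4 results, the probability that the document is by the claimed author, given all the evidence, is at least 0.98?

9

Prior odds = 0.0113/0.9887 = 113/9887.
Target odds = 0.98/0.02 = 49.
Need L⁴ ≥ 49 ÷ (113/9887) = 484463/113.
8⁴ = 4096 < 484463/113 ≤ 6561 = 9⁴, so L = 9.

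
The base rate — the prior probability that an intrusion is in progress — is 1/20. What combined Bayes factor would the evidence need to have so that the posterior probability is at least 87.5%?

Prior odds = 0.05/0.95 = 1/19.
Target odds = 0.875/0.125 = 7.
Required Bayes factor = 7 ÷ (1/19) = 133.

133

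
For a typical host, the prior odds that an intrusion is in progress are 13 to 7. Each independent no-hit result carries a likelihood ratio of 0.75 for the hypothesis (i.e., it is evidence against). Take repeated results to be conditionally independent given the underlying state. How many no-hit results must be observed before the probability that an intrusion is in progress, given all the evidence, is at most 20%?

7

Prior odds = 13/7.
Likelihood ratio per no-hit result = 0.75.
Target posterior odds = 0.2/0.8 = 0.25.
Need (13/7) × 0.75ⁿ ≤ 0.25, i.e. 0.75ⁿ ≤ 7/52.
0.75⁶ = 729/4096 is still above 7/52 but 0.75⁷ = 2187/16384 is at or below it, so n = 7.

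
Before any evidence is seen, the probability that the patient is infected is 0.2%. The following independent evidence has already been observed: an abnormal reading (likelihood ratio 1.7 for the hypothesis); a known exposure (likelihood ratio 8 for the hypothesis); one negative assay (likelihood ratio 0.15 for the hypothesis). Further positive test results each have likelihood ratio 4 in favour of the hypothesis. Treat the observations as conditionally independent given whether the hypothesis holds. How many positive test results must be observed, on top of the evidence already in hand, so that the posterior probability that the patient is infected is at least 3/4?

Prior odds = 0.002/0.998 = 1/499.
Combined Bayes factor of the evidence already in hand = 1.7 × 8 × 0.15 = 2.04.
Odds after that evidence = (1/499) × 2.04 = 51/12475.
Target odds = 0.75/0.25 = 3.
Need 4ⁿ ≥ 3 ÷ (51/12475) = 12475/17.
4⁴ = 256 falls short of 12475/17 but 4⁵ = 1024 reaches it, so n = 5.

5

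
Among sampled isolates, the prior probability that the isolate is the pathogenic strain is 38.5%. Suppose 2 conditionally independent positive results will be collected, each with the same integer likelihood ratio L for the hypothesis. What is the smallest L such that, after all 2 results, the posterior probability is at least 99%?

13

Prior odds = 0.385/0.615 = 77/123.
Target odds = 0.99/0.01 = 99.
Need L² ≥ 99 ÷ (77/123) = 1107/7.
12² = 144 < 1107/7 ≤ 169 = 13², so L = 13.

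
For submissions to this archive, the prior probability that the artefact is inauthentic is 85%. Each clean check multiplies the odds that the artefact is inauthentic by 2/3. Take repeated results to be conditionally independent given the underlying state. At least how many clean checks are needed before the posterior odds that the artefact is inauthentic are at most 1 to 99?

Prior odds: 0.85 ÷ 0.15 = 17/3.
Likelihood ratio per clean check = 2/3.
Target odds = 1/99.
Need (17/3) × (2/3)ⁿ ≤ 1/99, i.e. (2/3)ⁿ ≤ 1/561.
(2/3)¹⁵ = 32768/14348907 is still above 1/561 but (2/3)¹⁶ = 65536/43046721 is at or below it, so n = 16.

16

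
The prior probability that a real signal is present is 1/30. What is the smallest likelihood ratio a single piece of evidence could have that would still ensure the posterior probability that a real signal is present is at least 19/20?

Prior odds = (1/30)/(29/30) = 1/29.
Target odds = 0.95/0.05 = 19.
Required Bayes factor = 19 ÷ (1/29) = 551.

551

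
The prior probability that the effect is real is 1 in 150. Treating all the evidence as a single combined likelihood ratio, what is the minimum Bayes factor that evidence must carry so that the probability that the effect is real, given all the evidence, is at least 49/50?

7301

Prior odds = (1/150)/(149/150) = 1/149.
Target odds = 0.98/0.02 = 49.
Required Bayes factor = 49 ÷ (1/149) = 7301.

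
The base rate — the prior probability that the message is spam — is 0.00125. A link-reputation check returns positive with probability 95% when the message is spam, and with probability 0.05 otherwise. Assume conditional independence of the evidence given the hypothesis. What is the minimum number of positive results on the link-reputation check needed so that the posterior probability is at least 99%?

Prior odds: 0.00125 ÷ 0.99875 = 1/799.
Likelihood ratio of a positive result = 0.95/0.05 = 19.
Target odds: 0.99 ÷ 0.01 = 99.
Require 19ⁿ ≥ 99 ÷ (1/799) = 79101.
19³ = 6859 falls short of 79101 but 19⁴ = 130321 reaches it, so n = 4.

4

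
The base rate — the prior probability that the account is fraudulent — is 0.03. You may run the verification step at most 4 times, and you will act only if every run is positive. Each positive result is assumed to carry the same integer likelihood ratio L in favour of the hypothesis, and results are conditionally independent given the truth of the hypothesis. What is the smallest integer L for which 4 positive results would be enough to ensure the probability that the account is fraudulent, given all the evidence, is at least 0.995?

9

Prior odds = 0.03/0.97 = 3/97.
Target odds = 0.995/0.005 = 199.
Need L⁴ ≥ 199 ÷ (3/97) = 19303/3.
8⁴ = 4096 < 19303/3 ≤ 6561 = 9⁴, so L = 9.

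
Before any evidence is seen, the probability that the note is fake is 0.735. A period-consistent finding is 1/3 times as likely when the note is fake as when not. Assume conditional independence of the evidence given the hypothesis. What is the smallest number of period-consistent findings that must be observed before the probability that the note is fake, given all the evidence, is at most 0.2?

Prior odds: 0.735 ÷ 0.265 = 147/53.
Likelihood ratio per period-consistent finding = 1/3.
Target posterior odds = 0.2/0.8 = 0.25.
Need (147/53) × (1/3)ⁿ ≤ 0.25, i.e. (1/3)ⁿ ≤ 53/588.
(1/3)² = 1/9 is still above 53/588 but (1/3)³ = 1/27 is at or below it, so n = 3.

3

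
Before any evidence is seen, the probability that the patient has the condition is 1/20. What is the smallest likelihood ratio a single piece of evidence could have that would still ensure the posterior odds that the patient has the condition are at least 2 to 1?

38

Prior odds = 0.05/0.95 = 1/19.
Target odds = 2.
Required Bayes factor = 2 ÷ (1/19) = 38.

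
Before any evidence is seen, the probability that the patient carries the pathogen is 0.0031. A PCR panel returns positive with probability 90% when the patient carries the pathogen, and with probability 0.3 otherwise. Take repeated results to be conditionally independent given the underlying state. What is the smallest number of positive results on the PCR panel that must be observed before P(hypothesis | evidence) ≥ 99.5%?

11

Prior odds = 0.0031/0.9969 = 31/9969.
Likelihood ratio of a positive result = 0.9/0.3 = 3.
Target posterior odds = 0.995/0.005 = 199.
Need (31/9969) × 3ⁿ ≥ 199, i.e. 3ⁿ ≥ 1983831/31.
3¹⁰ = 59049 falls short of 1983831/31 but 3¹¹ = 177147 reaches it, so n = 11.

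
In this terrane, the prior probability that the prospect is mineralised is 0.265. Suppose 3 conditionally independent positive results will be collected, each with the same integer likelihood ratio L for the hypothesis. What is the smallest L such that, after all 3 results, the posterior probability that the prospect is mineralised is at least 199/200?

9

Prior odds = 0.265/0.735 = 53/147.
Target odds = 0.995/0.005 = 199.
Need L³ ≥ 199 ÷ (53/147) = 29253/53.
8³ = 512 < 29253/53 ≤ 729 = 9³, so L = 9.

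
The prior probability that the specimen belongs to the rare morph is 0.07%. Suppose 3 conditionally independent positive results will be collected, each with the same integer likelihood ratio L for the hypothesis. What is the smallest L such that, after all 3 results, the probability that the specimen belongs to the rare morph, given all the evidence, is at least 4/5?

18

Prior odds = 0.0007/0.9993 = 7/9993.
Target odds = 0.8/0.2 = 4.
Need L³ ≥ 4 ÷ (7/9993) = 39972/7.
17³ = 4913 < 39972/7 ≤ 5832 = 18³, so L = 18.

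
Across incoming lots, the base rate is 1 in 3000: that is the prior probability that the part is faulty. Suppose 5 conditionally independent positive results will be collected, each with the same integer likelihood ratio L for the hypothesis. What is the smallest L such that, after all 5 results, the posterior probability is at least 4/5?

7

Prior odds = (1/3000)/(2999/3000) = 1/2999.
Target odds = 0.8/0.2 = 4.
Need L⁵ ≥ 4 ÷ (1/2999) = 11996.
6⁵ = 7776 < 11996 ≤ 16807 = 7⁵, so L = 7.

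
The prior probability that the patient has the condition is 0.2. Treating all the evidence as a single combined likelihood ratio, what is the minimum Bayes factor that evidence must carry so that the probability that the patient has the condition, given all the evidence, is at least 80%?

16

Prior odds = 0.2/0.8 = 0.25.
Target odds = 0.8/0.2 = 4.
Required Bayes factor = 4 ÷ 0.25 = 16.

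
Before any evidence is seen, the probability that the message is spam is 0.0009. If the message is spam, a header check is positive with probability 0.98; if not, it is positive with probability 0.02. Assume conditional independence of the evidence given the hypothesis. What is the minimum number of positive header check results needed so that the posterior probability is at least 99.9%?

Prior odds = 0.0009/0.9991 = 9/9991.
Likelihood ratio of a positive = 0.98/0.02 = 49.
Target odds: 0.999 ÷ 0.001 = 999.
Require 49ⁿ ≥ 999 ÷ (9/9991) = 1109001.
49³ = 117649 falls short of 1109001 but 49⁴ = 5764801 reaches it, so n = 4.

4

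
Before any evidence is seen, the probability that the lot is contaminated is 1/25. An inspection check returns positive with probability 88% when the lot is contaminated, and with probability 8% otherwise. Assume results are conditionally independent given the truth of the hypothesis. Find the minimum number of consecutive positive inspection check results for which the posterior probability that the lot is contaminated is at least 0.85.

Prior odds: 0.04 ÷ 0.96 = 1/24.
Likelihood ratio of a positive result = 0.88/0.08 = 11.
Target odds: 0.85 ÷ 0.15 = 17/3.
Need (1/24) × 11ⁿ ≥ 17/3, i.e. 11ⁿ ≥ 136.
11² = 121 falls short of 136 but 11³ = 1331 reaches it, so n = 3.

3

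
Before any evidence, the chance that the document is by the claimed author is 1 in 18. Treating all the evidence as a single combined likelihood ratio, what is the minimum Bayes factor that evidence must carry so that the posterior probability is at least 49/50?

833

Prior odds = (1/18)/(17/18) = 1/17.
Target odds = 0.98/0.02 = 49.
Required Bayes factor = 49 ÷ (1/17) = 833.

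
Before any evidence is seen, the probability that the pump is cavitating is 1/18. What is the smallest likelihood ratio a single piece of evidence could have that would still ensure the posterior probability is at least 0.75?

Prior odds = (1/18)/(17/18) = 1/17.
Target odds = 0.75/0.25 = 3.
Required Bayes factor = 3 ÷ (1/17) = 51.

51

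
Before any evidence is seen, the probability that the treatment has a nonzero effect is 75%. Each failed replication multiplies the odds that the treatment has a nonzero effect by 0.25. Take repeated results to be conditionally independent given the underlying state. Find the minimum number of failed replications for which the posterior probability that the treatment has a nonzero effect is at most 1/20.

Prior odds: 0.75 ÷ 0.25 = 3.
Likelihood ratio per failed replication = 0.25.
Target posterior odds = 0.05/0.95 = 1/19.
Need 3 × 0.25ⁿ ≤ 1/19, i.e. 0.25ⁿ ≤ 1/57.
0.25² = 0.0625 is still above 1/57 but 0.25³ = 0.015625 is at or below it, so n = 3.

3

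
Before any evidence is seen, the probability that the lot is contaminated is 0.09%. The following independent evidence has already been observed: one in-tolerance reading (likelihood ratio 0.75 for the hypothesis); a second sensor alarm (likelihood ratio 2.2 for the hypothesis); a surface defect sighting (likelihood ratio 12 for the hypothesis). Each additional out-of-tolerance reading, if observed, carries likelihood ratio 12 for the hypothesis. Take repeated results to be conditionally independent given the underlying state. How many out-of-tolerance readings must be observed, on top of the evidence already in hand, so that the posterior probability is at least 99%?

Prior odds = 0.0009/0.9991 = 9/9991.
Combined Bayes factor of the evidence already in hand = 0.75 × 2.2 × 12 = 19.8.
Odds after that evidence = (9/9991) × 19.8 = 891/49955.
Target odds = 0.99/0.01 = 99.
Need 12ⁿ ≥ 99 ÷ (891/49955) = 49955/9.
12³ = 1728 falls short of 49955/9 but 12⁴ = 20736 reaches it, so n = 4.

4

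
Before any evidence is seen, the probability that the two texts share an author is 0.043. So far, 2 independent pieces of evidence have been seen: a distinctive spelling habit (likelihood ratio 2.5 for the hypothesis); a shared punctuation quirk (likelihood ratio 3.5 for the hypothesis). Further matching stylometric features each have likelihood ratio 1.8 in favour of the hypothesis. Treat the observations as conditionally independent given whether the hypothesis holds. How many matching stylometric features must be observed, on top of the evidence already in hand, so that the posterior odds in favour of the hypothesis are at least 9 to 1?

Prior odds = 0.043/0.957 = 43/957.
Combined Bayes factor of the evidence already in hand = 2.5 × 3.5 = 8.75.
Odds after that evidence = (43/957) × 8.75 = 1505/3828.
Target odds = 9.
Need 1.8ⁿ ≥ 9 ÷ (1505/3828) = 34452/1505.
1.8⁵ = 18.89568 falls short of 34452/1505 but 1.8⁶ = 531441/15625 reaches it, so n = 6.

6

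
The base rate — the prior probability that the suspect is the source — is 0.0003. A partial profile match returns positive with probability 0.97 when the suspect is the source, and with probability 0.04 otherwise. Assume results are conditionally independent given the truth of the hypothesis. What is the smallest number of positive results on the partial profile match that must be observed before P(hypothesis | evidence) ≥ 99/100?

Prior odds: 0.0003 ÷ 0.9997 = 3/9997.
Likelihood ratio of a positive result = 0.97/0.04 = 24.25.
Target posterior odds = 0.99/0.01 = 99.
Require 24.25ⁿ ≥ 99 ÷ (3/9997) = 329901.
24.25³ = 912673/64 falls short of 329901 but 24.25⁴ = 88529281/256 reaches it, so n = 4.

4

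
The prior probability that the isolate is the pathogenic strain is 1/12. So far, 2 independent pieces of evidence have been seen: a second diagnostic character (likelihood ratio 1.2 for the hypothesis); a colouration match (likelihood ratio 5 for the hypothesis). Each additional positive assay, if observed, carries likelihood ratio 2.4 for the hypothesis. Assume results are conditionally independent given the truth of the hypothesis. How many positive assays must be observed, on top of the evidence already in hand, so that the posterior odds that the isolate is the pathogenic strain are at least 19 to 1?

Prior odds = (1/12)/(11/12) = 1/11.
Combined Bayes factor of the evidence already in hand = 1.2 × 5 = 6.
Odds after that evidence = (1/11) × 6 = 6/11.
Target odds = 19.
Need 2.4ⁿ ≥ 19 ÷ (6/11) = 209/6.
2.4⁴ = 33.1776 falls short of 209/6 but 2.4⁵ = 79.62624 reaches it, so n = 5.

5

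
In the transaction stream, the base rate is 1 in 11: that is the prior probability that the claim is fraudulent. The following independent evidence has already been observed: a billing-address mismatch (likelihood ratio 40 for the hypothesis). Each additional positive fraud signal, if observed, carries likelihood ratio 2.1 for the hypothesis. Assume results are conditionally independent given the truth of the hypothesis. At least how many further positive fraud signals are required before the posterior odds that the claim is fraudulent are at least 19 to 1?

Prior odds = (1/11)/(10/11) = 0.1.
Bayes factor of the evidence already in hand = 40.
Odds after that evidence = 0.1 × 40 = 4.
Target odds = 19.
Need 2.1ⁿ ≥ 19 ÷ 4 = 4.75.
2.1² = 4.41 falls short of 4.75 but 2.1³ = 9.261 reaches it, so n = 3.

3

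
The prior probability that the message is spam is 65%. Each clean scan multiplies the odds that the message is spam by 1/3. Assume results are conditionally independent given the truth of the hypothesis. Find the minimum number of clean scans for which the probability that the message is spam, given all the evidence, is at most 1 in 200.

Prior odds: 0.65 ÷ 0.35 = 13/7.
Likelihood ratio per clean scan = 1/3.
Target odds: 0.005 ÷ 0.995 = 1/199.
Need (13/7) × (1/3)ⁿ ≤ 1/199, i.e. (1/3)ⁿ ≤ 7/2587.
(1/3)⁵ = 1/243 is still above 7/2587 but (1/3)⁶ = 1/729 is at or below it, so n = 6.

6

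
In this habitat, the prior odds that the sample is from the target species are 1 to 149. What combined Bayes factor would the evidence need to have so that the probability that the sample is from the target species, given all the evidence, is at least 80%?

596

Prior odds = 1/149.
Target odds = 0.8/0.2 = 4.
Required Bayes factor = 4 ÷ (1/149) = 596.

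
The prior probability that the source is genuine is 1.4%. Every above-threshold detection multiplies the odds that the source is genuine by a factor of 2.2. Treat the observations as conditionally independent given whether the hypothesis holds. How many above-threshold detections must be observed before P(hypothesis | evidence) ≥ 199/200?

13

Prior odds: 0.014 ÷ 0.986 = 7/493.
Likelihood ratio per above-threshold detection = 2.2.
Target odds: 0.995 ÷ 0.005 = 199.
Need (7/493) × 2.2ⁿ ≥ 199, i.e. 2.2ⁿ ≥ 98107/7.
2.2¹² ≈12855 falls short of 98107/7 but 2.2¹³ ≈28281 reaches it, so n = 13.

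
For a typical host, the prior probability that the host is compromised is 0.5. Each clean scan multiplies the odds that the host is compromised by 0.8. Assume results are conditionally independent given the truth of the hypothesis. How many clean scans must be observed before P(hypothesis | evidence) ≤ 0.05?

14

Prior odds: 0.5 ÷ 0.5 = 1.
Likelihood ratio per clean scan = 0.8.
Target posterior odds = 0.05/0.95 = 1/19.
Require 0.8ⁿ ≤ 1/19 ÷ 1 = 1/19.
0.8¹³ ≈0.0549756 is still above 1/19 but 0.8¹⁴ ≈0.0439805 is at or below it, so n = 14.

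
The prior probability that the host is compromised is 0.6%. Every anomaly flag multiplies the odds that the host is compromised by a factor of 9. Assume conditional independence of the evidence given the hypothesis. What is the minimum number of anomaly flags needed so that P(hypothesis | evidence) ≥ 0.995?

Prior odds = 0.006/0.994 = 3/497.
Likelihood ratio per anomaly flag = 9.
Target odds: 0.995 ÷ 0.005 = 199.
Need (3/497) × 9ⁿ ≥ 199, i.e. 9ⁿ ≥ 98903/3.
9⁴ = 6561 falls short of 98903/3 but 9⁵ = 59049 reaches it, so n = 5.

5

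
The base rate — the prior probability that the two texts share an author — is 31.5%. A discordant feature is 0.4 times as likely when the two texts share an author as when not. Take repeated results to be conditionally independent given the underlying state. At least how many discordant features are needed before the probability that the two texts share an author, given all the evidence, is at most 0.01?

Prior odds = 0.315/0.685 = 63/137.
Likelihood ratio per discordant feature = 0.4.
Target posterior odds = 0.01/0.99 = 1/99.
Require 0.4ⁿ ≤ 1/99 ÷ (63/137) = 137/6237.
0.4⁴ = 0.0256 is still above 137/6237 but 0.4⁵ = 0.01024 is at or below it, so n = 5.

5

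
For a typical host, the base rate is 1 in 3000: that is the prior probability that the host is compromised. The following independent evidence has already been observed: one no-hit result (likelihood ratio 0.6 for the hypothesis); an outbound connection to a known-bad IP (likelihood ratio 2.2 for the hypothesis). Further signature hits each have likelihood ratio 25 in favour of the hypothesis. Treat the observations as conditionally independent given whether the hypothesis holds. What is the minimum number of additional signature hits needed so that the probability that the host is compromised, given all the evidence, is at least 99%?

4

Prior odds = (1/3000)/(2999/3000) = 1/2999.
Combined Bayes factor of the evidence already in hand = 0.6 × 2.2 = 1.32.
Odds after that evidence = (1/2999) × 1.32 = 33/74975.
Target odds = 0.99/0.01 = 99.
Need 25ⁿ ≥ 99 ÷ (33/74975) = 224925.
25³ = 15625 falls short of 224925 but 25⁴ = 390625 reaches it, so n = 4.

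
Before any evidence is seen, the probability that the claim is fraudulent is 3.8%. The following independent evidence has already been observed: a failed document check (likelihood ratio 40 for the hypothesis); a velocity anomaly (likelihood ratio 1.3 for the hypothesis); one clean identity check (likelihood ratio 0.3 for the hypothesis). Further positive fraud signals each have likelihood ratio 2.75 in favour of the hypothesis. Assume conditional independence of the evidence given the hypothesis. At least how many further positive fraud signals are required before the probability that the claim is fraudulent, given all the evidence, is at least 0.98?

Prior odds = 0.038/0.962 = 19/481.
Combined Bayes factor of the evidence already in hand = 40 × 1.3 × 0.3 = 15.6.
Odds after that evidence = (19/481) × 15.6 = 114/185.
Target odds = 0.98/0.02 = 49.
Need 2.75ⁿ ≥ 49 ÷ (114/185) = 9065/114.
2.75⁴ = 57.19140625 falls short of 9065/114 but 2.75⁵ = 161051/1024 reaches it, so n = 5.

5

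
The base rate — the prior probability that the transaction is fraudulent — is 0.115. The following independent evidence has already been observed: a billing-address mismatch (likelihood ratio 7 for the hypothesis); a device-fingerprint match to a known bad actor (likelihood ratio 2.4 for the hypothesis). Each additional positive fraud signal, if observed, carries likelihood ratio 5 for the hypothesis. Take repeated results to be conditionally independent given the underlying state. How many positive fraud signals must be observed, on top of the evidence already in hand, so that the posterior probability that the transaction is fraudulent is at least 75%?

1

Prior odds = 0.115/0.885 = 23/177.
Combined Bayes factor of the evidence already in hand = 7 × 2.4 = 16.8.
Odds after that evidence = (23/177) × 16.8 = 644/295.
Target odds = 0.75/0.25 = 3.
Need 5ⁿ ≥ 3 ÷ (644/295) = 885/644.
5¹ = 5, which meets the required 885/644; so n = 1.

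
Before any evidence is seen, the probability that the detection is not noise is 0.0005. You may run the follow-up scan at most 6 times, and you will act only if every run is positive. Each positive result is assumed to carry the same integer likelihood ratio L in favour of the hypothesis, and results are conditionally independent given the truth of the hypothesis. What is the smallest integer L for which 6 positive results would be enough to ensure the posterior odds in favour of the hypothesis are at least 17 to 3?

5

Prior odds = 0.0005/0.9995 = 1/1999.
Target odds = 17/3.
Need L⁶ ≥ 17/3 ÷ (1/1999) = 33983/3.
4⁶ = 4096 < 33983/3 ≤ 15625 = 5⁶, so L = 5.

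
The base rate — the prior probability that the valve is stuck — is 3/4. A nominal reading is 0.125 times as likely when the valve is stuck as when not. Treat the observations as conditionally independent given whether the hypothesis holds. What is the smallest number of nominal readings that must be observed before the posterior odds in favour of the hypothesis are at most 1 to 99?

3

Prior odds = 0.75/0.25 = 3.
Likelihood ratio per nominal reading = 0.125.
Target odds = 1/99.
Require 0.125ⁿ ≤ 1/99 ÷ 3 = 1/297.
0.125² = 0.015625 is still above 1/297 but 0.125³ = 0.001953125 is at or below it, so n = 3.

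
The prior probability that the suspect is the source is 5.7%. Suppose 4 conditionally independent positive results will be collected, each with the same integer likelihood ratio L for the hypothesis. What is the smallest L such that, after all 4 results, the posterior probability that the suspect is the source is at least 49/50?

Prior odds = 0.057/0.943 = 57/943.
Target odds = 0.98/0.02 = 49.
Need L⁴ ≥ 49 ÷ (57/943) = 46207/57.
5⁴ = 625 < 46207/57 ≤ 1296 = 6⁴, so L = 6.

6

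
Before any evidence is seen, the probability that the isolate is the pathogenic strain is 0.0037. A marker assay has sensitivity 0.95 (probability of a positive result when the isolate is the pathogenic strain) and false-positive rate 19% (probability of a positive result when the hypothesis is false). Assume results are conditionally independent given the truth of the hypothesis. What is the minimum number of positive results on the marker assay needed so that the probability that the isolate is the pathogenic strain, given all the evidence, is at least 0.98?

6

Prior odds: 0.0037 ÷ 0.9963 = 37/9963.
Likelihood ratio of a positive result = 0.95/0.19 = 5.
Target odds: 0.98 ÷ 0.02 = 49.
Require 5ⁿ ≥ 49 ÷ (37/9963) = 488187/37.
5⁵ = 3125 falls short of 488187/37 but 5⁶ = 15625 reaches it, so n = 6.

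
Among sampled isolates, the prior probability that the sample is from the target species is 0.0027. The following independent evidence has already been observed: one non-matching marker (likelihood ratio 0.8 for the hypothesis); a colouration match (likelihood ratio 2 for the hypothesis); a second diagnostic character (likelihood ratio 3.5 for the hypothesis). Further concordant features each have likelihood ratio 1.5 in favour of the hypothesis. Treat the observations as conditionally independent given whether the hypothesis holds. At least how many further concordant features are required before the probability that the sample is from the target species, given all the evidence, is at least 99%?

Prior odds = 0.0027/0.9973 = 27/9973.
Combined Bayes factor of the evidence already in hand = 0.8 × 2 × 3.5 = 5.6.
Odds after that evidence = (27/9973) × 5.6 = 756/49865.
Target odds = 0.99/0.01 = 99.
Need 1.5ⁿ ≥ 99 ÷ (756/49865) = 548515/84.
1.5²¹ ≈4987.89 falls short of 548515/84 but 1.5²² ≈7481.83 reaches it, so n = 22.

22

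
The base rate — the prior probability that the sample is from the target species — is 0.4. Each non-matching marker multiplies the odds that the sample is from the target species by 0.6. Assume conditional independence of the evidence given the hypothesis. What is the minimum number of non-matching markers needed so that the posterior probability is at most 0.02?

Prior odds: 0.4 ÷ 0.6 = 2/3.
Likelihood ratio per non-matching marker = 0.6.
Target odds: 0.02 ÷ 0.98 = 1/49.
Need (2/3) × 0.6ⁿ ≤ 1/49, i.e. 0.6ⁿ ≤ 3/98.
0.6⁶ = 729/15625 is still above 3/98 but 0.6⁷ = 2187/78125 is at or below it, so n = 7.

7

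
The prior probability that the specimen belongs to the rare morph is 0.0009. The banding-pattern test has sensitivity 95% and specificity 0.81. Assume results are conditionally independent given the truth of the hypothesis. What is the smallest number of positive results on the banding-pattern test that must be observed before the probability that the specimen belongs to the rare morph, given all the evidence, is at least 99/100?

8

Prior odds: 0.0009 ÷ 0.9991 = 9/9991.
False-positive rate = 1 − 0.81 = 0.19; likelihood ratio of a positive = 0.95/0.19 = 5.
Target odds: 0.99 ÷ 0.01 = 99.
Require 5ⁿ ≥ 99 ÷ (9/9991) = 109901.
5⁷ = 78125 falls short of 109901 but 5⁸ = 390625 reaches it, so n = 8.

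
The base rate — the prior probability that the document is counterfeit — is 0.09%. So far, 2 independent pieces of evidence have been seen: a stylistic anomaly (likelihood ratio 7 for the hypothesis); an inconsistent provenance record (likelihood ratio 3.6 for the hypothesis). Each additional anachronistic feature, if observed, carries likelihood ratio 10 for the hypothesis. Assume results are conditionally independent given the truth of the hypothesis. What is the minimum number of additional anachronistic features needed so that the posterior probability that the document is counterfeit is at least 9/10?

Prior odds = 0.0009/0.9991 = 9/9991.
Combined Bayes factor of the evidence already in hand = 7 × 3.6 = 25.2.
Odds after that evidence = (9/9991) × 25.2 = 1134/49955.
Target odds = 0.9/0.1 = 9.
Need 10ⁿ ≥ 9 ÷ (1134/49955) = 49955/126.
10² = 100 falls short of 49955/126 but 10³ = 1000 reaches it, so n = 3.

3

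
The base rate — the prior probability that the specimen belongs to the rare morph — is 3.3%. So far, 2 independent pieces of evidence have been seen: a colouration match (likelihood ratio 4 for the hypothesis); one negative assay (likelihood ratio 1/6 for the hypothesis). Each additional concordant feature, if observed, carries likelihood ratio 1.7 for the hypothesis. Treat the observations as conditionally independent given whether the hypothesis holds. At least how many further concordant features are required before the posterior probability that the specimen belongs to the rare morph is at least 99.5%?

Prior odds = 0.033/0.967 = 33/967.
Combined Bayes factor of the evidence already in hand = 4 × (1/6) = 2/3.
Odds after that evidence = (33/967) × 2/3 = 22/967.
Target odds = 0.995/0.005 = 199.
Need 1.7ⁿ ≥ 199 ÷ (22/967) = 192433/22.
1.7¹⁷ ≈8272.4 falls short of 192433/22 but 1.7¹⁸ ≈14063.1 reaches it, so n = 18.

18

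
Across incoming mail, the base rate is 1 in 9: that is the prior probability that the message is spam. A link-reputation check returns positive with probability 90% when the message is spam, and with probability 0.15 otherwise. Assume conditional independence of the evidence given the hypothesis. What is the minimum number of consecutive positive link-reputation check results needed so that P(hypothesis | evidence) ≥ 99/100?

Prior odds: (1/9) ÷ (8/9) = 0.125.
Likelihood ratio of a positive result = 0.9/0.15 = 6.
Target posterior odds = 0.99/0.01 = 99.
Require 6ⁿ ≥ 99 ÷ 0.125 = 792.
6³ = 216 falls short of 792 but 6⁴ = 1296 reaches it, so n = 4.

4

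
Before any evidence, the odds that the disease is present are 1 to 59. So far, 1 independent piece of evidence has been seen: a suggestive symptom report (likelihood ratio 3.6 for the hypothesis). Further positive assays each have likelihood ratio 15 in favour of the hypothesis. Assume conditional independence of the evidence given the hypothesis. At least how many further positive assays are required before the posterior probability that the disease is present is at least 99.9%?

4

Prior odds = 1/59.
Bayes factor of the evidence already in hand = 3.6.
Odds after that evidence = (1/59) × 3.6 = 18/295.
Target odds = 0.999/0.001 = 999.
Need 15ⁿ ≥ 999 ÷ (18/295) = 16372.5.
15³ = 3375 falls short of 16372.5 but 15⁴ = 50625 reaches it, so n = 4.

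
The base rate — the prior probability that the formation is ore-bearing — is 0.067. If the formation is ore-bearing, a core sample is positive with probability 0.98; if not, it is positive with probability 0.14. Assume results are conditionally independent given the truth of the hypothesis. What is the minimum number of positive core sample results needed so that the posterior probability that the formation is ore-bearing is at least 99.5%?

5

Prior odds = 0.067/0.933 = 67/933.
Likelihood ratio of a positive = 0.98/0.14 = 7.
Target odds: 0.995 ÷ 0.005 = 199.
Require 7ⁿ ≥ 199 ÷ (67/933) = 185667/67.
7⁴ = 2401 falls short of 185667/67 but 7⁵ = 16807 reaches it, so n = 5.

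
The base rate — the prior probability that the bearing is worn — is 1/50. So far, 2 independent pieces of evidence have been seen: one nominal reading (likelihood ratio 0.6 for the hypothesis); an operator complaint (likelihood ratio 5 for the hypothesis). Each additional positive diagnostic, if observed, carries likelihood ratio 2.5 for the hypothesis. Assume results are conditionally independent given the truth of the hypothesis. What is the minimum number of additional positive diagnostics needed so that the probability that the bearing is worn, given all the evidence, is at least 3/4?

5

Prior odds = 0.02/0.98 = 1/49.
Combined Bayes factor of the evidence already in hand = 0.6 × 5 = 3.
Odds after that evidence = (1/49) × 3 = 3/49.
Target odds = 0.75/0.25 = 3.
Need 2.5ⁿ ≥ 3 ÷ (3/49) = 49.
2.5⁴ = 39.0625 falls short of 49 but 2.5⁵ = 97.65625 reaches it, so n = 5.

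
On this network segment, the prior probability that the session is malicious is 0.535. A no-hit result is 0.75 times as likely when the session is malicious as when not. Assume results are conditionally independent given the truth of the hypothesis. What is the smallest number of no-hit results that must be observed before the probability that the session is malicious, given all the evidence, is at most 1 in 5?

6

Prior odds = 0.535/0.465 = 107/93.
Likelihood ratio per no-hit result = 0.75.
Target posterior odds = 0.2/0.8 = 0.25.
Require 0.75ⁿ ≤ 0.25 ÷ (107/93) = 93/428.
0.75⁵ = 243/1024 is still above 93/428 but 0.75⁶ = 729/4096 is at or below it, so n = 6.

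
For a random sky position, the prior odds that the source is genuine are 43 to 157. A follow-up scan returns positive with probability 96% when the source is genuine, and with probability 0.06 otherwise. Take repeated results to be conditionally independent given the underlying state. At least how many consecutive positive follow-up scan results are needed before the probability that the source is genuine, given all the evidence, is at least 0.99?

Prior odds = 43/157.
Likelihood ratio of a positive result = 0.96/0.06 = 16.
Target posterior odds = 0.99/0.01 = 99.
Need (43/157) × 16ⁿ ≥ 99, i.e. 16ⁿ ≥ 15543/43.
16² = 256 falls short of 15543/43 but 16³ = 4096 reaches it, so n = 3.

3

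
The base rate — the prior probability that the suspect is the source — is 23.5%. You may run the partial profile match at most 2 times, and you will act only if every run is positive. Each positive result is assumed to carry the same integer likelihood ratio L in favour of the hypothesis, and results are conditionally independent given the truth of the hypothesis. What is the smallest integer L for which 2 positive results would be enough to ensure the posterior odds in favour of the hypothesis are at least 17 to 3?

5

Prior odds = 0.235/0.765 = 47/153.
Target odds = 17/3.
Need L² ≥ 17/3 ÷ (47/153) = 867/47.
4² = 16 < 867/47 ≤ 25 = 5², so L = 5.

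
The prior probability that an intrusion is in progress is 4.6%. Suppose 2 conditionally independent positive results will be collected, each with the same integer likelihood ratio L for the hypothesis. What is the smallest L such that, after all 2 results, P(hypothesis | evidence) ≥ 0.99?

Prior odds = 0.046/0.954 = 23/477.
Target odds = 0.99/0.01 = 99.
Need L² ≥ 99 ÷ (23/477) = 47223/23.
45² = 2025 < 47223/23 ≤ 2116 = 46², so L = 46.

46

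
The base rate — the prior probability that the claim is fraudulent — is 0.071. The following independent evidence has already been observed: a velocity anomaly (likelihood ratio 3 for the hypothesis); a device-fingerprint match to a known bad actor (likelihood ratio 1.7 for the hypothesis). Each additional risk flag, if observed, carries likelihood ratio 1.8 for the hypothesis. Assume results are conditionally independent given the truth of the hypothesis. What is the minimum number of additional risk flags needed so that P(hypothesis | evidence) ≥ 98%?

Prior odds = 0.071/0.929 = 71/929.
Combined Bayes factor of the evidence already in hand = 3 × 1.7 = 5.1.
Odds after that evidence = (71/929) × 5.1 = 3621/9290.
Target odds = 0.98/0.02 = 49.
Need 1.8ⁿ ≥ 49 ÷ (3621/9290) = 455210/3621.
1.8⁸ = 43046721/390625 falls short of 455210/3621 but 1.8⁹ = 387420489/1953125 reaches it, so n = 9.

9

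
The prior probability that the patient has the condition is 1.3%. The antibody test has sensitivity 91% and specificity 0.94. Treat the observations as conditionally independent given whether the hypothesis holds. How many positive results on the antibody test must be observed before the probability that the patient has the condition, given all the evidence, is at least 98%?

Prior odds = 0.013/0.987 = 13/987.
False-positive rate = 1 − 0.94 = 0.06; likelihood ratio of a positive = 0.91/0.06 = 91/6.
Target posterior odds = 0.98/0.02 = 49.
Require (91/6)ⁿ ≥ 49 ÷ (13/987) = 48363/13.
(91/6)³ = 753571/216 falls short of 48363/13 but (91/6)⁴ = 68574961/1296 reaches it, so n = 4.

4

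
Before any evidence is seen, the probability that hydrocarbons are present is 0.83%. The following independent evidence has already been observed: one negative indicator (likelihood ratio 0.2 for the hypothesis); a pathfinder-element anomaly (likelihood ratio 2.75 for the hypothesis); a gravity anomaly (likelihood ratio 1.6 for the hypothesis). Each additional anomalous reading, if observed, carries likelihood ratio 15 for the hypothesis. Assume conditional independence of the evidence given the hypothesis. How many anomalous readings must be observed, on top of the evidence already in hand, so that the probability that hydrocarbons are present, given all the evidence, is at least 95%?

3

Prior odds = 0.0083/0.9917 = 83/9917.
Combined Bayes factor of the evidence already in hand = 0.2 × 2.75 × 1.6 = 0.88.
Odds after that evidence = (83/9917) × 0.88 = 1826/247925.
Target odds = 0.95/0.05 = 19.
Need 15ⁿ ≥ 19 ÷ (1826/247925) = 4710575/1826.
15² = 225 falls short of 4710575/1826 but 15³ = 3375 reaches it, so n = 3.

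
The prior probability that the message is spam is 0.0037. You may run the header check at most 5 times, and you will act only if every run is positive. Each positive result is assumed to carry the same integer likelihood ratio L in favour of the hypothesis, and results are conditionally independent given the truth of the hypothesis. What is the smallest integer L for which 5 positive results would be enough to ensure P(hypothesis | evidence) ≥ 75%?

4

Prior odds = 0.0037/0.9963 = 37/9963.
Target odds = 0.75/0.25 = 3.
Need L⁵ ≥ 3 ÷ (37/9963) = 29889/37.
3⁵ = 243 < 29889/37 ≤ 1024 = 4⁵, so L = 4.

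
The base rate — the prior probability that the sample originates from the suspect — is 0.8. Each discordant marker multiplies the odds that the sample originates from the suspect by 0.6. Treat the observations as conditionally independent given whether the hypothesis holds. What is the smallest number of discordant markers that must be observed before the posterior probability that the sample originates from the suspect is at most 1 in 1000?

17

Prior odds = 0.8/0.2 = 4.
Likelihood ratio per discordant marker = 0.6.
Target posterior odds = 0.001/0.999 = 1/999.
Need 4 × 0.6ⁿ ≤ 1/999, i.e. 0.6ⁿ ≤ 1/3996.
0.6¹⁶ ≈0.000282111 is still above 1/3996 but 0.6¹⁷ ≈0.000169267 is at or below it, so n = 17.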